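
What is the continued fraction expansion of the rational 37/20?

Run the Euclidean algorithm on 37 and 20; the successive quotients are the partial quotients a_0, a_1, ... (each step inverts the fractional part left over by the previous one):
  37 = 1*20 + 17, so a_0 = 1.
  20 = 1*17 + 3, so a_1 = 1.
  17 = 5*3 + 2, so a_2 = 5.
  3 = 1*2 + 1, so a_3 = 1.
  2 = 2*1 + 0, so a_4 = 2.
The remainder reaches 0 after 5 divisions, so the expansion has 5 partial quotients, read off in order.

[1; 1, 5, 1, 2]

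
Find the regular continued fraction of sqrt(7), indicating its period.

[2; (1, 1, 1, 4)]

Write x_i = (sqrt(7) + m_i)/d_i with (m_0, d_0) = (0, 1). a_0 = floor(sqrt(7)) = 2, since 2^2 = 4 <= 7 < 9 = 3^2.
Iterate m_{i+1} = d_i*a_i - m_i, d_{i+1} = (7 - m_{i+1}^2)/d_i, a_{i+1} = floor((a_0 + m_{i+1})/d_{i+1}):
  m_1 = 1*2 - 0 = 2, d_1 = (7 - 2^2)/1 = 3/1 = 3, a_1 = floor((2 + 2)/3) = 1.
  m_2 = 3*1 - 2 = 1, d_2 = (7 - 1^2)/3 = 6/3 = 2, a_2 = floor((2 + 1)/2) = 1.
  m_3 = 2*1 - 1 = 1, d_3 = (7 - 1^2)/2 = 6/2 = 3, a_3 = floor((2 + 1)/3) = 1.
  m_4 = 3*1 - 1 = 2, d_4 = (7 - 2^2)/3 = 3/3 = 1, a_4 = floor((2 + 2)/1) = 4.
  m_5 = 1*4 - 2 = 2, d_5 = (7 - 2^2)/1 = 3/1 = 3: (m_5, d_5) = (m_1, d_1) = (2, 3), so from here the quotients repeat a_1, ..., a_4; the period length is 4.
Hence the expansion of sqrt(7) is a_0 = 2 followed by the repeating block 1, 1, 1, 4 (period 4).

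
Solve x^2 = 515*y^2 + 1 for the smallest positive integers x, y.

(x, y) = (17406, 767)

First expand sqrt(515) as a continued fraction. With x_i = (sqrt(515) + m_i)/d_i and (m_0, d_0) = (0, 1): a_0 = floor(sqrt(515)) = 22, since 22^2 = 484 <= 515 < 529 = 23^2.
Iterate m_{i+1} = d_i*a_i - m_i, d_{i+1} = (515 - m_{i+1}^2)/d_i, a_{i+1} = floor((a_0 + m_{i+1})/d_{i+1}):
  m_1 = 1*22 - 0 = 22, d_1 = (515 - 22^2)/1 = 31/1 = 31, a_1 = floor((22 + 22)/31) = 1.
  m_2 = 31*1 - 22 = 9, d_2 = (515 - 9^2)/31 = 434/31 = 14, a_2 = floor((22 + 9)/14) = 2.
  m_3 = 14*2 - 9 = 19, d_3 = (515 - 19^2)/14 = 154/14 = 11, a_3 = floor((22 + 19)/11) = 3.
  m_4 = 11*3 - 19 = 14, d_4 = (515 - 14^2)/11 = 319/11 = 29, a_4 = floor((22 + 14)/29) = 1.
  m_5 = 29*1 - 14 = 15, d_5 = (515 - 15^2)/29 = 290/29 = 10, a_5 = floor((22 + 15)/10) = 3.
  m_6 = 10*3 - 15 = 15, d_6 = (515 - 15^2)/10 = 290/10 = 29, a_6 = floor((22 + 15)/29) = 1.
  m_7 = 29*1 - 15 = 14, d_7 = (515 - 14^2)/29 = 319/29 = 11, a_7 = floor((22 + 14)/11) = 3.
  m_8 = 11*3 - 14 = 19, d_8 = (515 - 19^2)/11 = 154/11 = 14, a_8 = floor((22 + 19)/14) = 2.
  m_9 = 14*2 - 19 = 9, d_9 = (515 - 9^2)/14 = 434/14 = 31, a_9 = floor((22 + 9)/31) = 1.
  m_10 = 31*1 - 9 = 22, d_10 = (515 - 22^2)/31 = 31/31 = 1, a_10 = floor((22 + 22)/1) = 44.
  m_11 = 1*44 - 22 = 22, d_11 = (515 - 22^2)/1 = 31/1 = 31: (m_11, d_11) = (m_1, d_1) = (22, 31), so from here the quotients repeat a_1, ..., a_10; the period length is 10.
So sqrt(515) = [22; (1, 2, 3, 1, 3, 1, 3, 2, 1, 44)] with period length k = 10.
k is even, so the fundamental solution of x^2 - 515y^2 = 1 is (p_{k-1}, q_{k-1}) = (p_9, q_9); compute convergents through index 9.
Convergents (p_i = a_i*p_{i-1} + p_{i-2}, q_i = a_i*q_{i-1} + q_{i-2} with p_{-2}=0, p_{-1}=1, q_{-2}=1, q_{-1}=0):
  i=0: a_0=22, p_0 = 22*1 + 0 = 22, q_0 = 22*0 + 1 = 1.
  i=1: a_1=1, p_1 = 1*22 + 1 = 23, q_1 = 1*1 + 0 = 1.
  i=2: a_2=2, p_2 = 2*23 + 22 = 68, q_2 = 2*1 + 1 = 3.
  i=3: a_3=3, p_3 = 3*68 + 23 = 227, q_3 = 3*3 + 1 = 10.
  i=4: a_4=1, p_4 = 1*227 + 68 = 295, q_4 = 1*10 + 3 = 13.
  i=5: a_5=3, p_5 = 3*295 + 227 = 1112, q_5 = 3*13 + 10 = 49.
  i=6: a_6=1, p_6 = 1*1112 + 295 = 1407, q_6 = 1*49 + 13 = 62.
  i=7: a_7=3, p_7 = 3*1407 + 1112 = 5333, q_7 = 3*62 + 49 = 235.
  i=8: a_8=2, p_8 = 2*5333 + 1407 = 12073, q_8 = 2*235 + 62 = 532.
  i=9: a_9=1, p_9 = 1*12073 + 5333 = 17406, q_9 = 1*532 + 235 = 767.
Check: 17406^2 - 515*767^2 = 302968836 - 302968835 = 1, so (x, y) = (17406, 767) solves the equation, and by the theorem it is the least positive solution.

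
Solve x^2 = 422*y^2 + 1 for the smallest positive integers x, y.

First expand sqrt(422) as a continued fraction. With x_i = (sqrt(422) + m_i)/d_i and (m_0, d_0) = (0, 1): a_0 = floor(sqrt(422)) = 20, since 20^2 = 400 <= 422 < 441 = 21^2.
Iterate m_{i+1} = d_i*a_i - m_i, d_{i+1} = (422 - m_{i+1}^2)/d_i, a_{i+1} = floor((a_0 + m_{i+1})/d_{i+1}):
  m_1 = 1*20 - 0 = 20, d_1 = (422 - 20^2)/1 = 22/1 = 22, a_1 = floor((20 + 20)/22) = 1.
  m_2 = 22*1 - 20 = 2, d_2 = (422 - 2^2)/22 = 418/22 = 19, a_2 = floor((20 + 2)/19) = 1.
  m_3 = 19*1 - 2 = 17, d_3 = (422 - 17^2)/19 = 133/19 = 7, a_3 = floor((20 + 17)/7) = 5.
  m_4 = 7*5 - 17 = 18, d_4 = (422 - 18^2)/7 = 98/7 = 14, a_4 = floor((20 + 18)/14) = 2.
  m_5 = 14*2 - 18 = 10, d_5 = (422 - 10^2)/14 = 322/14 = 23, a_5 = floor((20 + 10)/23) = 1.
  m_6 = 23*1 - 10 = 13, d_6 = (422 - 13^2)/23 = 253/23 = 11, a_6 = floor((20 + 13)/11) = 3.
  m_7 = 11*3 - 13 = 20, d_7 = (422 - 20^2)/11 = 22/11 = 2, a_7 = floor((20 + 20)/2) = 20.
  m_8 = 2*20 - 20 = 20, d_8 = (422 - 20^2)/2 = 22/2 = 11, a_8 = floor((20 + 20)/11) = 3.
  m_9 = 11*3 - 20 = 13, d_9 = (422 - 13^2)/11 = 253/11 = 23, a_9 = floor((20 + 13)/23) = 1.
  m_10 = 23*1 - 13 = 10, d_10 = (422 - 10^2)/23 = 322/23 = 14, a_10 = floor((20 + 10)/14) = 2.
  m_11 = 14*2 - 10 = 18, d_11 = (422 - 18^2)/14 = 98/14 = 7, a_11 = floor((20 + 18)/7) = 5.
  m_12 = 7*5 - 18 = 17, d_12 = (422 - 17^2)/7 = 133/7 = 19, a_12 = floor((20 + 17)/19) = 1.
  m_13 = 19*1 - 17 = 2, d_13 = (422 - 2^2)/19 = 418/19 = 22, a_13 = floor((20 + 2)/22) = 1.
  m_14 = 22*1 - 2 = 20, d_14 = (422 - 20^2)/22 = 22/22 = 1, a_14 = floor((20 + 20)/1) = 40.
  m_15 = 1*40 - 20 = 20, d_15 = (422 - 20^2)/1 = 22/1 = 22: (m_15, d_15) = (m_1, d_1) = (20, 22), so from here the quotients repeat a_1, ..., a_14; the period length is 14.
So sqrt(422) = [20; (1, 1, 5, 2, 1, 3, 20, 3, 1, 2, 5, 1, 1, 40)] with period length k = 14.
k is even, so the fundamental solution of x^2 - 422y^2 = 1 is (p_{k-1}, q_{k-1}) = (p_13, q_13); compute convergents through index 13.
Convergents (p_i = a_i*p_{i-1} + p_{i-2}, q_i = a_i*q_{i-1} + q_{i-2} with p_{-2}=0, p_{-1}=1, q_{-2}=1, q_{-1}=0):
  i=0: a_0=20, p_0 = 20*1 + 0 = 20, q_0 = 20*0 + 1 = 1.
  i=1: a_1=1, p_1 = 1*20 + 1 = 21, q_1 = 1*1 + 0 = 1.
  i=2: a_2=1, p_2 = 1*21 + 20 = 41, q_2 = 1*1 + 1 = 2.
  i=3: a_3=5, p_3 = 5*41 + 21 = 226, q_3 = 5*2 + 1 = 11.
  i=4: a_4=2, p_4 = 2*226 + 41 = 493, q_4 = 2*11 + 2 = 24.
  i=5: a_5=1, p_5 = 1*493 + 226 = 719, q_5 = 1*24 + 11 = 35.
  i=6: a_6=3, p_6 = 3*719 + 493 = 2650, q_6 = 3*35 + 24 = 129.
  i=7: a_7=20, p_7 = 20*2650 + 719 = 53719, q_7 = 20*129 + 35 = 2615.
  i=8: a_8=3, p_8 = 3*53719 + 2650 = 163807, q_8 = 3*2615 + 129 = 7974.
  i=9: a_9=1, p_9 = 1*163807 + 53719 = 217526, q_9 = 1*7974 + 2615 = 10589.
  i=10: a_10=2, p_10 = 2*217526 + 163807 = 598859, q_10 = 2*10589 + 7974 = 29152.
  i=11: a_11=5, p_11 = 5*598859 + 217526 = 3211821, q_11 = 5*29152 + 10589 = 156349.
  i=12: a_12=1, p_12 = 1*3211821 + 598859 = 3810680, q_12 = 1*156349 + 29152 = 185501.
  i=13: a_13=1, p_13 = 1*3810680 + 3211821 = 7022501, q_13 = 1*185501 + 156349 = 341850.
Check: 7022501^2 - 422*341850^2 = 49315520295001 - 49315520295000 = 1, so (x, y) = (7022501, 341850) solves the equation, and by the theorem it is the least positive solution.

(x, y) = (7022501, 341850)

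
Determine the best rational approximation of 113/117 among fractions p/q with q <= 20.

Expand x = 113/117 as a continued fraction with the Euclidean algorithm:
  113 = 0*117 + 113, so a_0 = 0.
  117 = 1*113 + 4, so a_1 = 1.
  113 = 28*4 + 1, so a_2 = 28.
  4 = 4*1 + 0, so a_3 = 4.
so x = [0; 1, 28, 4].
Convergents (p_i = a_i*p_{i-1} + p_{i-2}, q_i = a_i*q_{i-1} + q_{i-2} with p_{-2}=0, p_{-1}=1, q_{-2}=1, q_{-1}=0), until the denominator exceeds 20:
  i=0: a_0=0, p_0 = 0*1 + 0 = 0, q_0 = 0*0 + 1 = 1.
  i=1: a_1=1, p_1 = 1*0 + 1 = 1, q_1 = 1*1 + 0 = 1.
  i=2: a_2=28, p_2 = 28*1 + 0 = 28, q_2 = 28*1 + 1 = 29.
q_2 = 29 > 20, so the last convergent with denominator <= 20 is p_1/q_1 = 1/1.
The closest fraction with denominator <= 20 is either p_1/q_1 or the intermediate fraction (k*p_1 + p_0)/(k*q_1 + q_0) with the largest k >= 1 whose denominator stays <= 20; these approach x as k grows, and every other convergent or intermediate fraction in range is farther away.
Largest k: floor((20 - q_0)/q_1) = floor((20 - 1)/1) = 19.
That gives (19*1 + 0)/(19*1 + 1) = 19/20.
Compare the errors: |x - 1/1| = |113*1 - 1*117|/(117*1) = 4/117, and |x - 19/20| = |113*20 - 19*117|/(117*20) = 37/2340.
Cross-multiplying, 37*117 = 4329 < 9360 = 4*2340, so 37/2340 is smaller: the intermediate fraction 19/20 is closer to x than 1/1.

19/20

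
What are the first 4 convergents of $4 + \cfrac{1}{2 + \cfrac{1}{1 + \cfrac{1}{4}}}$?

Using the convergent recurrence p_i = a_i*p_{i-1} + p_{i-2}, q_i = a_i*q_{i-1} + q_{i-2} with p_{-2}=0, p_{-1}=1, q_{-2}=1, q_{-1}=0:
  i=0: a_0=4, p_0 = 4*1 + 0 = 4, q_0 = 4*0 + 1 = 1.
  i=1: a_1=2, p_1 = 2*4 + 1 = 9, q_1 = 2*1 + 0 = 2.
  i=2: a_2=1, p_2 = 1*9 + 4 = 13, q_2 = 1*2 + 1 = 3.
  i=3: a_3=4, p_3 = 4*13 + 9 = 61, q_3 = 4*3 + 2 = 14.

4/1, 9/2, 13/3, 61/14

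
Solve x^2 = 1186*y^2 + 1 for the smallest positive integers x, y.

(x, y) = (6320195, 183522)

First expand sqrt(1186) as a continued fraction. With x_i = (sqrt(1186) + m_i)/d_i and (m_0, d_0) = (0, 1): a_0 = floor(sqrt(1186)) = 34, since 34^2 = 1156 <= 1186 < 1225 = 35^2.
Iterate m_{i+1} = d_i*a_i - m_i, d_{i+1} = (1186 - m_{i+1}^2)/d_i, a_{i+1} = floor((a_0 + m_{i+1})/d_{i+1}):
  m_1 = 1*34 - 0 = 34, d_1 = (1186 - 34^2)/1 = 30/1 = 30, a_1 = floor((34 + 34)/30) = 2.
  m_2 = 30*2 - 34 = 26, d_2 = (1186 - 26^2)/30 = 510/30 = 17, a_2 = floor((34 + 26)/17) = 3.
  m_3 = 17*3 - 26 = 25, d_3 = (1186 - 25^2)/17 = 561/17 = 33, a_3 = floor((34 + 25)/33) = 1.
  m_4 = 33*1 - 25 = 8, d_4 = (1186 - 8^2)/33 = 1122/33 = 34, a_4 = floor((34 + 8)/34) = 1.
  m_5 = 34*1 - 8 = 26, d_5 = (1186 - 26^2)/34 = 510/34 = 15, a_5 = floor((34 + 26)/15) = 4.
  m_6 = 15*4 - 26 = 34, d_6 = (1186 - 34^2)/15 = 30/15 = 2, a_6 = floor((34 + 34)/2) = 34.
  m_7 = 2*34 - 34 = 34, d_7 = (1186 - 34^2)/2 = 30/2 = 15, a_7 = floor((34 + 34)/15) = 4.
  m_8 = 15*4 - 34 = 26, d_8 = (1186 - 26^2)/15 = 510/15 = 34, a_8 = floor((34 + 26)/34) = 1.
  m_9 = 34*1 - 26 = 8, d_9 = (1186 - 8^2)/34 = 1122/34 = 33, a_9 = floor((34 + 8)/33) = 1.
  m_10 = 33*1 - 8 = 25, d_10 = (1186 - 25^2)/33 = 561/33 = 17, a_10 = floor((34 + 25)/17) = 3.
  m_11 = 17*3 - 25 = 26, d_11 = (1186 - 26^2)/17 = 510/17 = 30, a_11 = floor((34 + 26)/30) = 2.
  m_12 = 30*2 - 26 = 34, d_12 = (1186 - 34^2)/30 = 30/30 = 1, a_12 = floor((34 + 34)/1) = 68.
  m_13 = 1*68 - 34 = 34, d_13 = (1186 - 34^2)/1 = 30/1 = 30: (m_13, d_13) = (m_1, d_1) = (34, 30), so from here the quotients repeat a_1, ..., a_12; the period length is 12.
So sqrt(1186) = [34; (2, 3, 1, 1, 4, 34, 4, 1, 1, 3, 2, 68)] with period length k = 12.
k is even, so the fundamental solution of x^2 - 1186y^2 = 1 is (p_{k-1}, q_{k-1}) = (p_11, q_11); compute convergents through index 11.
Convergents (p_i = a_i*p_{i-1} + p_{i-2}, q_i = a_i*q_{i-1} + q_{i-2} with p_{-2}=0, p_{-1}=1, q_{-2}=1, q_{-1}=0):
  i=0: a_0=34, p_0 = 34*1 + 0 = 34, q_0 = 34*0 + 1 = 1.
  i=1: a_1=2, p_1 = 2*34 + 1 = 69, q_1 = 2*1 + 0 = 2.
  i=2: a_2=3, p_2 = 3*69 + 34 = 241, q_2 = 3*2 + 1 = 7.
  i=3: a_3=1, p_3 = 1*241 + 69 = 310, q_3 = 1*7 + 2 = 9.
  i=4: a_4=1, p_4 = 1*310 + 241 = 551, q_4 = 1*9 + 7 = 16.
  i=5: a_5=4, p_5 = 4*551 + 310 = 2514, q_5 = 4*16 + 9 = 73.
  i=6: a_6=34, p_6 = 34*2514 + 551 = 86027, q_6 = 34*73 + 16 = 2498.
  i=7: a_7=4, p_7 = 4*86027 + 2514 = 346622, q_7 = 4*2498 + 73 = 10065.
  i=8: a_8=1, p_8 = 1*346622 + 86027 = 432649, q_8 = 1*10065 + 2498 = 12563.
  i=9: a_9=1, p_9 = 1*432649 + 346622 = 779271, q_9 = 1*12563 + 10065 = 22628.
  i=10: a_10=3, p_10 = 3*779271 + 432649 = 2770462, q_10 = 3*22628 + 12563 = 80447.
  i=11: a_11=2, p_11 = 2*2770462 + 779271 = 6320195, q_11 = 2*80447 + 22628 = 183522.
Check: 6320195^2 - 1186*183522^2 = 39944864838025 - 39944864838024 = 1, so (x, y) = (6320195, 183522) solves the equation, and by the theorem it is the least positive solution.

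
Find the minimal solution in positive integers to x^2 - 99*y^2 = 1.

First expand sqrt(99) as a continued fraction. With x_i = (sqrt(99) + m_i)/d_i and (m_0, d_0) = (0, 1): a_0 = floor(sqrt(99)) = 9, since 9^2 = 81 <= 99 < 100 = 10^2.
Iterate m_{i+1} = d_i*a_i - m_i, d_{i+1} = (99 - m_{i+1}^2)/d_i, a_{i+1} = floor((a_0 + m_{i+1})/d_{i+1}):
  m_1 = 1*9 - 0 = 9, d_1 = (99 - 9^2)/1 = 18/1 = 18, a_1 = floor((9 + 9)/18) = 1.
  m_2 = 18*1 - 9 = 9, d_2 = (99 - 9^2)/18 = 18/18 = 1, a_2 = floor((9 + 9)/1) = 18.
  m_3 = 1*18 - 9 = 9, d_3 = (99 - 9^2)/1 = 18/1 = 18: (m_3, d_3) = (m_1, d_1) = (9, 18), so from here the quotients repeat a_1, a_2; the period length is 2.
So sqrt(99) = [9; (1, 18)] with period length k = 2.
k is even, so the fundamental solution of x^2 - 99y^2 = 1 is (p_{k-1}, q_{k-1}) = (p_1, q_1); compute convergents through index 1.
Convergents (p_i = a_i*p_{i-1} + p_{i-2}, q_i = a_i*q_{i-1} + q_{i-2} with p_{-2}=0, p_{-1}=1, q_{-2}=1, q_{-1}=0):
  i=0: a_0=9, p_0 = 9*1 + 0 = 9, q_0 = 9*0 + 1 = 1.
  i=1: a_1=1, p_1 = 1*9 + 1 = 10, q_1 = 1*1 + 0 = 1.
Check: 10^2 - 99*1^2 = 100 - 99 = 1, so (x, y) = (10, 1) solves the equation, and by the theorem it is the least positive solution.

(x, y) = (10, 1)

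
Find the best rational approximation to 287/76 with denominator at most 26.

Expand x = 287/76 as a continued fraction with the Euclidean algorithm:
  287 = 3*76 + 59, so a_0 = 3.
  76 = 1*59 + 17, so a_1 = 1.
  59 = 3*17 + 8, so a_2 = 3.
  17 = 2*8 + 1, so a_3 = 2.
  8 = 8*1 + 0, so a_4 = 8.
so x = [3; 1, 3, 2, 8].
Convergents (p_i = a_i*p_{i-1} + p_{i-2}, q_i = a_i*q_{i-1} + q_{i-2} with p_{-2}=0, p_{-1}=1, q_{-2}=1, q_{-1}=0), until the denominator exceeds 26:
  i=0: a_0=3, p_0 = 3*1 + 0 = 3, q_0 = 3*0 + 1 = 1.
  i=1: a_1=1, p_1 = 1*3 + 1 = 4, q_1 = 1*1 + 0 = 1.
  i=2: a_2=3, p_2 = 3*4 + 3 = 15, q_2 = 3*1 + 1 = 4.
  i=3: a_3=2, p_3 = 2*15 + 4 = 34, q_3 = 2*4 + 1 = 9.
  i=4: a_4=8, p_4 = 8*34 + 15 = 287, q_4 = 8*9 + 4 = 76.
q_4 = 76 > 26, so the last convergent with denominator <= 26 is p_3/q_3 = 34/9.
The closest fraction with denominator <= 26 is either p_3/q_3 or the intermediate fraction (k*p_3 + p_2)/(k*q_3 + q_2) with the largest k >= 1 whose denominator stays <= 26; these approach x as k grows, and every other convergent or intermediate fraction in range is farther away.
Largest k: floor((26 - q_2)/q_3) = floor((26 - 4)/9) = 2.
That gives (2*34 + 15)/(2*9 + 4) = 83/22.
Compare the errors: |x - 34/9| = |287*9 - 34*76|/(76*9) = 1/684, and |x - 83/22| = |287*22 - 83*76|/(76*22) = 6/1672.
Cross-multiplying, 1*1672 = 1672 < 4104 = 6*684, so 1/684 is smaller: the convergent 34/9 is closer to x than 83/22.

34/9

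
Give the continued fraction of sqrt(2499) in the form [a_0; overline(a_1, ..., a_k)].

Write x_i = (sqrt(2499) + m_i)/d_i with (m_0, d_0) = (0, 1). a_0 = floor(sqrt(2499)) = 49, since 49^2 = 2401 <= 2499 < 2500 = 50^2.
Iterate m_{i+1} = d_i*a_i - m_i, d_{i+1} = (2499 - m_{i+1}^2)/d_i, a_{i+1} = floor((a_0 + m_{i+1})/d_{i+1}):
  m_1 = 1*49 - 0 = 49, d_1 = (2499 - 49^2)/1 = 98/1 = 98, a_1 = floor((49 + 49)/98) = 1.
  m_2 = 98*1 - 49 = 49, d_2 = (2499 - 49^2)/98 = 98/98 = 1, a_2 = floor((49 + 49)/1) = 98.
  m_3 = 1*98 - 49 = 49, d_3 = (2499 - 49^2)/1 = 98/1 = 98: (m_3, d_3) = (m_1, d_1) = (49, 98), so from here the quotients repeat a_1, a_2; the period length is 2.
Hence the expansion of sqrt(2499) is a_0 = 49 followed by the repeating block 1, 98 (period 2).

[49; overline(1, 98)]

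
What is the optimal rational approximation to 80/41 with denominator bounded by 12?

Expand x = 80/41 as a continued fraction with the Euclidean algorithm:
  80 = 1*41 + 39, so a_0 = 1.
  41 = 1*39 + 2, so a_1 = 1.
  39 = 19*2 + 1, so a_2 = 19.
  2 = 2*1 + 0, so a_3 = 2.
so x = [1; 1, 19, 2].
Convergents (p_i = a_i*p_{i-1} + p_{i-2}, q_i = a_i*q_{i-1} + q_{i-2} with p_{-2}=0, p_{-1}=1, q_{-2}=1, q_{-1}=0), until the denominator exceeds 12:
  i=0: a_0=1, p_0 = 1*1 + 0 = 1, q_0 = 1*0 + 1 = 1.
  i=1: a_1=1, p_1 = 1*1 + 1 = 2, q_1 = 1*1 + 0 = 1.
  i=2: a_2=19, p_2 = 19*2 + 1 = 39, q_2 = 19*1 + 1 = 20.
q_2 = 20 > 12, so the last convergent with denominator <= 12 is p_1/q_1 = 2/1.
The closest fraction with denominator <= 12 is either p_1/q_1 or the intermediate fraction (k*p_1 + p_0)/(k*q_1 + q_0) with the largest k >= 1 whose denominator stays <= 12; these approach x as k grows, and every other convergent or intermediate fraction in range is farther away.
Largest k: floor((12 - q_0)/q_1) = floor((12 - 1)/1) = 11.
That gives (11*2 + 1)/(11*1 + 1) = 23/12.
Compare the errors: |x - 2/1| = |80*1 - 2*41|/(41*1) = 2/41, and |x - 23/12| = |80*12 - 23*41|/(41*12) = 17/492.
Cross-multiplying, 17*41 = 697 < 984 = 2*492, so 17/492 is smaller: the intermediate fraction 23/12 is closer to x than 2/1.

23/12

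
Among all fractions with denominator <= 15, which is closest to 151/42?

Expand x = 151/42 as a continued fraction with the Euclidean algorithm:
  151 = 3*42 + 25, so a_0 = 3.
  42 = 1*25 + 17, so a_1 = 1.
  25 = 1*17 + 8, so a_2 = 1.
  17 = 2*8 + 1, so a_3 = 2.
  8 = 8*1 + 0, so a_4 = 8.
so x = [3; 1, 1, 2, 8].
Convergents (p_i = a_i*p_{i-1} + p_{i-2}, q_i = a_i*q_{i-1} + q_{i-2} with p_{-2}=0, p_{-1}=1, q_{-2}=1, q_{-1}=0), until the denominator exceeds 15:
  i=0: a_0=3, p_0 = 3*1 + 0 = 3, q_0 = 3*0 + 1 = 1.
  i=1: a_1=1, p_1 = 1*3 + 1 = 4, q_1 = 1*1 + 0 = 1.
  i=2: a_2=1, p_2 = 1*4 + 3 = 7, q_2 = 1*1 + 1 = 2.
  i=3: a_3=2, p_3 = 2*7 + 4 = 18, q_3 = 2*2 + 1 = 5.
  i=4: a_4=8, p_4 = 8*18 + 7 = 151, q_4 = 8*5 + 2 = 42.
q_4 = 42 > 15, so the last convergent with denominator <= 15 is p_3/q_3 = 18/5.
The closest fraction with denominator <= 15 is either p_3/q_3 or the intermediate fraction (k*p_3 + p_2)/(k*q_3 + q_2) with the largest k >= 1 whose denominator stays <= 15; these approach x as k grows, and every other convergent or intermediate fraction in range is farther away.
Largest k: floor((15 - q_2)/q_3) = floor((15 - 2)/5) = 2.
That gives (2*18 + 7)/(2*5 + 2) = 43/12.
Compare the errors: |x - 18/5| = |151*5 - 18*42|/(42*5) = 1/210, and |x - 43/12| = |151*12 - 43*42|/(42*12) = 6/504.
Cross-multiplying, 1*504 = 504 < 1260 = 6*210, so 1/210 is smaller: the convergent 18/5 is closer to x than 43/12.

18/5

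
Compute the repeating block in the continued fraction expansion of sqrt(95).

Write x_i = (sqrt(95) + m_i)/d_i with (m_0, d_0) = (0, 1). a_0 = floor(sqrt(95)) = 9, since 9^2 = 81 <= 95 < 100 = 10^2.
Iterate m_{i+1} = d_i*a_i - m_i, d_{i+1} = (95 - m_{i+1}^2)/d_i, a_{i+1} = floor((a_0 + m_{i+1})/d_{i+1}):
  m_1 = 1*9 - 0 = 9, d_1 = (95 - 9^2)/1 = 14/1 = 14, a_1 = floor((9 + 9)/14) = 1.
  m_2 = 14*1 - 9 = 5, d_2 = (95 - 5^2)/14 = 70/14 = 5, a_2 = floor((9 + 5)/5) = 2.
  m_3 = 5*2 - 5 = 5, d_3 = (95 - 5^2)/5 = 70/5 = 14, a_3 = floor((9 + 5)/14) = 1.
  m_4 = 14*1 - 5 = 9, d_4 = (95 - 9^2)/14 = 14/14 = 1, a_4 = floor((9 + 9)/1) = 18.
  m_5 = 1*18 - 9 = 9, d_5 = (95 - 9^2)/1 = 14/1 = 14: (m_5, d_5) = (m_1, d_1) = (9, 14), so from here the quotients repeat a_1, ..., a_4; the period length is 4.
Hence the expansion of sqrt(95) is a_0 = 9 followed by the repeating block 1, 2, 1, 18 (period 4).

[9; (1, 2, 1, 18)]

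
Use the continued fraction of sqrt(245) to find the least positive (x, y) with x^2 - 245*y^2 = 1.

First expand sqrt(245) as a continued fraction. With x_i = (sqrt(245) + m_i)/d_i and (m_0, d_0) = (0, 1): a_0 = floor(sqrt(245)) = 15, since 15^2 = 225 <= 245 < 256 = 16^2.
Iterate m_{i+1} = d_i*a_i - m_i, d_{i+1} = (245 - m_{i+1}^2)/d_i, a_{i+1} = floor((a_0 + m_{i+1})/d_{i+1}):
  m_1 = 1*15 - 0 = 15, d_1 = (245 - 15^2)/1 = 20/1 = 20, a_1 = floor((15 + 15)/20) = 1.
  m_2 = 20*1 - 15 = 5, d_2 = (245 - 5^2)/20 = 220/20 = 11, a_2 = floor((15 + 5)/11) = 1.
  m_3 = 11*1 - 5 = 6, d_3 = (245 - 6^2)/11 = 209/11 = 19, a_3 = floor((15 + 6)/19) = 1.
  m_4 = 19*1 - 6 = 13, d_4 = (245 - 13^2)/19 = 76/19 = 4, a_4 = floor((15 + 13)/4) = 7.
  m_5 = 4*7 - 13 = 15, d_5 = (245 - 15^2)/4 = 20/4 = 5, a_5 = floor((15 + 15)/5) = 6.
  m_6 = 5*6 - 15 = 15, d_6 = (245 - 15^2)/5 = 20/5 = 4, a_6 = floor((15 + 15)/4) = 7.
  m_7 = 4*7 - 15 = 13, d_7 = (245 - 13^2)/4 = 76/4 = 19, a_7 = floor((15 + 13)/19) = 1.
  m_8 = 19*1 - 13 = 6, d_8 = (245 - 6^2)/19 = 209/19 = 11, a_8 = floor((15 + 6)/11) = 1.
  m_9 = 11*1 - 6 = 5, d_9 = (245 - 5^2)/11 = 220/11 = 20, a_9 = floor((15 + 5)/20) = 1.
  m_10 = 20*1 - 5 = 15, d_10 = (245 - 15^2)/20 = 20/20 = 1, a_10 = floor((15 + 15)/1) = 30.
  m_11 = 1*30 - 15 = 15, d_11 = (245 - 15^2)/1 = 20/1 = 20: (m_11, d_11) = (m_1, d_1) = (15, 20), so from here the quotients repeat a_1, ..., a_10; the period length is 10.
So sqrt(245) = [15; (1, 1, 1, 7, 6, 7, 1, 1, 1, 30)] with period length k = 10.
k is even, so the fundamental solution of x^2 - 245y^2 = 1 is (p_{k-1}, q_{k-1}) = (p_9, q_9); compute convergents through index 9.
Convergents (p_i = a_i*p_{i-1} + p_{i-2}, q_i = a_i*q_{i-1} + q_{i-2} with p_{-2}=0, p_{-1}=1, q_{-2}=1, q_{-1}=0):
  i=0: a_0=15, p_0 = 15*1 + 0 = 15, q_0 = 15*0 + 1 = 1.
  i=1: a_1=1, p_1 = 1*15 + 1 = 16, q_1 = 1*1 + 0 = 1.
  i=2: a_2=1, p_2 = 1*16 + 15 = 31, q_2 = 1*1 + 1 = 2.
  i=3: a_3=1, p_3 = 1*31 + 16 = 47, q_3 = 1*2 + 1 = 3.
  i=4: a_4=7, p_4 = 7*47 + 31 = 360, q_4 = 7*3 + 2 = 23.
  i=5: a_5=6, p_5 = 6*360 + 47 = 2207, q_5 = 6*23 + 3 = 141.
  i=6: a_6=7, p_6 = 7*2207 + 360 = 15809, q_6 = 7*141 + 23 = 1010.
  i=7: a_7=1, p_7 = 1*15809 + 2207 = 18016, q_7 = 1*1010 + 141 = 1151.
  i=8: a_8=1, p_8 = 1*18016 + 15809 = 33825, q_8 = 1*1151 + 1010 = 2161.
  i=9: a_9=1, p_9 = 1*33825 + 18016 = 51841, q_9 = 1*2161 + 1151 = 3312.
Check: 51841^2 - 245*3312^2 = 2687489281 - 2687489280 = 1, so (x, y) = (51841, 3312) solves the equation, and by the theorem it is the least positive solution.

(x, y) = (51841, 3312)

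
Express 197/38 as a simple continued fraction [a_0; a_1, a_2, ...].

[5; 5, 2, 3]

Run the Euclidean algorithm on 197 and 38; the successive quotients are the partial quotients a_0, a_1, ... (each step inverts the fractional part left over by the previous one):
  197 = 5*38 + 7, so a_0 = 5.
  38 = 5*7 + 3, so a_1 = 5.
  7 = 2*3 + 1, so a_2 = 2.
  3 = 3*1 + 0, so a_3 = 3.
The remainder reaches 0 after 4 divisions, so the expansion has 4 partial quotients, read off in order.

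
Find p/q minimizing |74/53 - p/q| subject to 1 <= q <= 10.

Expand x = 74/53 as a continued fraction with the Euclidean algorithm:
  74 = 1*53 + 21, so a_0 = 1.
  53 = 2*21 + 11, so a_1 = 2.
  21 = 1*11 + 10, so a_2 = 1.
  11 = 1*10 + 1, so a_3 = 1.
  10 = 10*1 + 0, so a_4 = 10.
so x = [1; 2, 1, 1, 10].
Convergents (p_i = a_i*p_{i-1} + p_{i-2}, q_i = a_i*q_{i-1} + q_{i-2} with p_{-2}=0, p_{-1}=1, q_{-2}=1, q_{-1}=0), until the denominator exceeds 10:
  i=0: a_0=1, p_0 = 1*1 + 0 = 1, q_0 = 1*0 + 1 = 1.
  i=1: a_1=2, p_1 = 2*1 + 1 = 3, q_1 = 2*1 + 0 = 2.
  i=2: a_2=1, p_2 = 1*3 + 1 = 4, q_2 = 1*2 + 1 = 3.
  i=3: a_3=1, p_3 = 1*4 + 3 = 7, q_3 = 1*3 + 2 = 5.
  i=4: a_4=10, p_4 = 10*7 + 4 = 74, q_4 = 10*5 + 3 = 53.
q_4 = 53 > 10, so the last convergent with denominator <= 10 is p_3/q_3 = 7/5.
The closest fraction with denominator <= 10 is either p_3/q_3 or the intermediate fraction (k*p_3 + p_2)/(k*q_3 + q_2) with the largest k >= 1 whose denominator stays <= 10; these approach x as k grows, and every other convergent or intermediate fraction in range is farther away.
Largest k: floor((10 - q_2)/q_3) = floor((10 - 3)/5) = 1.
That gives (1*7 + 4)/(1*5 + 3) = 11/8.
Compare the errors: |x - 7/5| = |74*5 - 7*53|/(53*5) = 1/265, and |x - 11/8| = |74*8 - 11*53|/(53*8) = 9/424.
Cross-multiplying, 1*424 = 424 < 2385 = 9*265, so 1/265 is smaller: the convergent 7/5 is closer to x than 11/8.

7/5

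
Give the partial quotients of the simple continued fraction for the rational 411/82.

[5; 82]

Run the Euclidean algorithm on 411 and 82; the successive quotients are the partial quotients a_0, a_1, ... (each step inverts the fractional part left over by the previous one):
  411 = 5*82 + 1, so a_0 = 5.
  82 = 82*1 + 0, so a_1 = 82.
The remainder reaches 0 after 2 divisions, so the expansion has 2 partial quotients, read off in order.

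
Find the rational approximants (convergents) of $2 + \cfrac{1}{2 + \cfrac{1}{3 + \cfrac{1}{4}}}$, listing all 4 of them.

Using the convergent recurrence p_i = a_i*p_{i-1} + p_{i-2}, q_i = a_i*q_{i-1} + q_{i-2} with p_{-2}=0, p_{-1}=1, q_{-2}=1, q_{-1}=0:
  i=0: a_0=2, p_0 = 2*1 + 0 = 2, q_0 = 2*0 + 1 = 1.
  i=1: a_1=2, p_1 = 2*2 + 1 = 5, q_1 = 2*1 + 0 = 2.
  i=2: a_2=3, p_2 = 3*5 + 2 = 17, q_2 = 3*2 + 1 = 7.
  i=3: a_3=4, p_3 = 4*17 + 5 = 73, q_3 = 4*7 + 2 = 30.

2/1, 5/2, 17/7, 73/30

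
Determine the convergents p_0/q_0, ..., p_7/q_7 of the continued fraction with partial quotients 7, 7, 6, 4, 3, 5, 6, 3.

Using the convergent recurrence p_i = a_i*p_{i-1} + p_{i-2}, q_i = a_i*q_{i-1} + q_{i-2} with p_{-2}=0, p_{-1}=1, q_{-2}=1, q_{-1}=0:
  i=0: a_0=7, p_0 = 7*1 + 0 = 7, q_0 = 7*0 + 1 = 1.
  i=1: a_1=7, p_1 = 7*7 + 1 = 50, q_1 = 7*1 + 0 = 7.
  i=2: a_2=6, p_2 = 6*50 + 7 = 307, q_2 = 6*7 + 1 = 43.
  i=3: a_3=4, p_3 = 4*307 + 50 = 1278, q_3 = 4*43 + 7 = 179.
  i=4: a_4=3, p_4 = 3*1278 + 307 = 4141, q_4 = 3*179 + 43 = 580.
  i=5: a_5=5, p_5 = 5*4141 + 1278 = 21983, q_5 = 5*580 + 179 = 3079.
  i=6: a_6=6, p_6 = 6*21983 + 4141 = 136039, q_6 = 6*3079 + 580 = 19054.
  i=7: a_7=3, p_7 = 3*136039 + 21983 = 430100, q_7 = 3*19054 + 3079 = 60241.

7/1, 50/7, 307/43, 1278/179, 4141/580, 21983/3079, 136039/19054, 430100/60241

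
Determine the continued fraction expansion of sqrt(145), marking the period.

[12; (24)]

Write x_i = (sqrt(145) + m_i)/d_i with (m_0, d_0) = (0, 1). a_0 = floor(sqrt(145)) = 12, since 12^2 = 144 <= 145 < 169 = 13^2.
Iterate m_{i+1} = d_i*a_i - m_i, d_{i+1} = (145 - m_{i+1}^2)/d_i, a_{i+1} = floor((a_0 + m_{i+1})/d_{i+1}):
  m_1 = 1*12 - 0 = 12, d_1 = (145 - 12^2)/1 = 1/1 = 1, a_1 = floor((12 + 12)/1) = 24.
  m_2 = 1*24 - 12 = 12, d_2 = (145 - 12^2)/1 = 1/1 = 1: (m_2, d_2) = (m_1, d_1) = (12, 1), so from here the quotient a_1 repeats; the period length is 1.
Hence the expansion of sqrt(145) is a_0 = 12 followed by the repeating block 24 (period 1).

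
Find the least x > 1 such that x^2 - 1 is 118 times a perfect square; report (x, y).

(x, y) = (306917, 28254)

First expand sqrt(118) as a continued fraction. With x_i = (sqrt(118) + m_i)/d_i and (m_0, d_0) = (0, 1): a_0 = floor(sqrt(118)) = 10, since 10^2 = 100 <= 118 < 121 = 11^2.
Iterate m_{i+1} = d_i*a_i - m_i, d_{i+1} = (118 - m_{i+1}^2)/d_i, a_{i+1} = floor((a_0 + m_{i+1})/d_{i+1}):
  m_1 = 1*10 - 0 = 10, d_1 = (118 - 10^2)/1 = 18/1 = 18, a_1 = floor((10 + 10)/18) = 1.
  m_2 = 18*1 - 10 = 8, d_2 = (118 - 8^2)/18 = 54/18 = 3, a_2 = floor((10 + 8)/3) = 6.
  m_3 = 3*6 - 8 = 10, d_3 = (118 - 10^2)/3 = 18/3 = 6, a_3 = floor((10 + 10)/6) = 3.
  m_4 = 6*3 - 10 = 8, d_4 = (118 - 8^2)/6 = 54/6 = 9, a_4 = floor((10 + 8)/9) = 2.
  m_5 = 9*2 - 8 = 10, d_5 = (118 - 10^2)/9 = 18/9 = 2, a_5 = floor((10 + 10)/2) = 10.
  m_6 = 2*10 - 10 = 10, d_6 = (118 - 10^2)/2 = 18/2 = 9, a_6 = floor((10 + 10)/9) = 2.
  m_7 = 9*2 - 10 = 8, d_7 = (118 - 8^2)/9 = 54/9 = 6, a_7 = floor((10 + 8)/6) = 3.
  m_8 = 6*3 - 8 = 10, d_8 = (118 - 10^2)/6 = 18/6 = 3, a_8 = floor((10 + 10)/3) = 6.
  m_9 = 3*6 - 10 = 8, d_9 = (118 - 8^2)/3 = 54/3 = 18, a_9 = floor((10 + 8)/18) = 1.
  m_10 = 18*1 - 8 = 10, d_10 = (118 - 10^2)/18 = 18/18 = 1, a_10 = floor((10 + 10)/1) = 20.
  m_11 = 1*20 - 10 = 10, d_11 = (118 - 10^2)/1 = 18/1 = 18: (m_11, d_11) = (m_1, d_1) = (10, 18), so from here the quotients repeat a_1, ..., a_10; the period length is 10.
So sqrt(118) = [10; (1, 6, 3, 2, 10, 2, 3, 6, 1, 20)] with period length k = 10.
k is even, so the fundamental solution of x^2 - 118y^2 = 1 is (p_{k-1}, q_{k-1}) = (p_9, q_9); compute convergents through index 9.
Convergents (p_i = a_i*p_{i-1} + p_{i-2}, q_i = a_i*q_{i-1} + q_{i-2} with p_{-2}=0, p_{-1}=1, q_{-2}=1, q_{-1}=0):
  i=0: a_0=10, p_0 = 10*1 + 0 = 10, q_0 = 10*0 + 1 = 1.
  i=1: a_1=1, p_1 = 1*10 + 1 = 11, q_1 = 1*1 + 0 = 1.
  i=2: a_2=6, p_2 = 6*11 + 10 = 76, q_2 = 6*1 + 1 = 7.
  i=3: a_3=3, p_3 = 3*76 + 11 = 239, q_3 = 3*7 + 1 = 22.
  i=4: a_4=2, p_4 = 2*239 + 76 = 554, q_4 = 2*22 + 7 = 51.
  i=5: a_5=10, p_5 = 10*554 + 239 = 5779, q_5 = 10*51 + 22 = 532.
  i=6: a_6=2, p_6 = 2*5779 + 554 = 12112, q_6 = 2*532 + 51 = 1115.
  i=7: a_7=3, p_7 = 3*12112 + 5779 = 42115, q_7 = 3*1115 + 532 = 3877.
  i=8: a_8=6, p_8 = 6*42115 + 12112 = 264802, q_8 = 6*3877 + 1115 = 24377.
  i=9: a_9=1, p_9 = 1*264802 + 42115 = 306917, q_9 = 1*24377 + 3877 = 28254.
Check: 306917^2 - 118*28254^2 = 94198044889 - 94198044888 = 1, so (x, y) = (306917, 28254) solves the equation, and by the theorem it is the least positive solution.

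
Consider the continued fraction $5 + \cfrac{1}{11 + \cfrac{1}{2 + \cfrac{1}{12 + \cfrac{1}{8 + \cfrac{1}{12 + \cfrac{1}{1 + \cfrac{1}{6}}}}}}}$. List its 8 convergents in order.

5/1, 56/11, 117/23, 1460/287, 11797/2319, 143024/28115, 154821/30434, 1071950/210719

Using the convergent recurrence p_i = a_i*p_{i-1} + p_{i-2}, q_i = a_i*q_{i-1} + q_{i-2} with p_{-2}=0, p_{-1}=1, q_{-2}=1, q_{-1}=0:
  i=0: a_0=5, p_0 = 5*1 + 0 = 5, q_0 = 5*0 + 1 = 1.
  i=1: a_1=11, p_1 = 11*5 + 1 = 56, q_1 = 11*1 + 0 = 11.
  i=2: a_2=2, p_2 = 2*56 + 5 = 117, q_2 = 2*11 + 1 = 23.
  i=3: a_3=12, p_3 = 12*117 + 56 = 1460, q_3 = 12*23 + 11 = 287.
  i=4: a_4=8, p_4 = 8*1460 + 117 = 11797, q_4 = 8*287 + 23 = 2319.
  i=5: a_5=12, p_5 = 12*11797 + 1460 = 143024, q_5 = 12*2319 + 287 = 28115.
  i=6: a_6=1, p_6 = 1*143024 + 11797 = 154821, q_6 = 1*28115 + 2319 = 30434.
  i=7: a_7=6, p_7 = 6*154821 + 143024 = 1071950, q_7 = 6*30434 + 28115 = 210719.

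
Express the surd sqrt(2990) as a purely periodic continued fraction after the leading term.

[54; (1, 2, 7, 2, 10, 2, 7, 2, 1, 108)]

Write x_i = (sqrt(2990) + m_i)/d_i with (m_0, d_0) = (0, 1). a_0 = floor(sqrt(2990)) = 54, since 54^2 = 2916 <= 2990 < 3025 = 55^2.
Iterate m_{i+1} = d_i*a_i - m_i, d_{i+1} = (2990 - m_{i+1}^2)/d_i, a_{i+1} = floor((a_0 + m_{i+1})/d_{i+1}):
  m_1 = 1*54 - 0 = 54, d_1 = (2990 - 54^2)/1 = 74/1 = 74, a_1 = floor((54 + 54)/74) = 1.
  m_2 = 74*1 - 54 = 20, d_2 = (2990 - 20^2)/74 = 2590/74 = 35, a_2 = floor((54 + 20)/35) = 2.
  m_3 = 35*2 - 20 = 50, d_3 = (2990 - 50^2)/35 = 490/35 = 14, a_3 = floor((54 + 50)/14) = 7.
  m_4 = 14*7 - 50 = 48, d_4 = (2990 - 48^2)/14 = 686/14 = 49, a_4 = floor((54 + 48)/49) = 2.
  m_5 = 49*2 - 48 = 50, d_5 = (2990 - 50^2)/49 = 490/49 = 10, a_5 = floor((54 + 50)/10) = 10.
  m_6 = 10*10 - 50 = 50, d_6 = (2990 - 50^2)/10 = 490/10 = 49, a_6 = floor((54 + 50)/49) = 2.
  m_7 = 49*2 - 50 = 48, d_7 = (2990 - 48^2)/49 = 686/49 = 14, a_7 = floor((54 + 48)/14) = 7.
  m_8 = 14*7 - 48 = 50, d_8 = (2990 - 50^2)/14 = 490/14 = 35, a_8 = floor((54 + 50)/35) = 2.
  m_9 = 35*2 - 50 = 20, d_9 = (2990 - 20^2)/35 = 2590/35 = 74, a_9 = floor((54 + 20)/74) = 1.
  m_10 = 74*1 - 20 = 54, d_10 = (2990 - 54^2)/74 = 74/74 = 1, a_10 = floor((54 + 54)/1) = 108.
  m_11 = 1*108 - 54 = 54, d_11 = (2990 - 54^2)/1 = 74/1 = 74: (m_11, d_11) = (m_1, d_1) = (54, 74), so from here the quotients repeat a_1, ..., a_10; the period length is 10.
Hence the expansion of sqrt(2990) is a_0 = 54 followed by the repeating block 1, 2, 7, 2, 10, 2, 7, 2, 1, 108 (period 10).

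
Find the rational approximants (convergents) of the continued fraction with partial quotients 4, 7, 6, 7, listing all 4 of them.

Using the convergent recurrence p_i = a_i*p_{i-1} + p_{i-2}, q_i = a_i*q_{i-1} + q_{i-2} with p_{-2}=0, p_{-1}=1, q_{-2}=1, q_{-1}=0:
  i=0: a_0=4, p_0 = 4*1 + 0 = 4, q_0 = 4*0 + 1 = 1.
  i=1: a_1=7, p_1 = 7*4 + 1 = 29, q_1 = 7*1 + 0 = 7.
  i=2: a_2=6, p_2 = 6*29 + 4 = 178, q_2 = 6*7 + 1 = 43.
  i=3: a_3=7, p_3 = 7*178 + 29 = 1275, q_3 = 7*43 + 7 = 308.

4/1, 29/7, 178/43, 1275/308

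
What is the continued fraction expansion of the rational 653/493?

Run the Euclidean algorithm on 653 and 493; the successive quotients are the partial quotients a_0, a_1, ... (each step inverts the fractional part left over by the previous one):
  653 = 1*493 + 160, so a_0 = 1.
  493 = 3*160 + 13, so a_1 = 3.
  160 = 12*13 + 4, so a_2 = 12.
  13 = 3*4 + 1, so a_3 = 3.
  4 = 4*1 + 0, so a_4 = 4.
The remainder reaches 0 after 5 divisions, so the expansion has 5 partial quotients, read off in order.

[1; 3, 12, 3, 4]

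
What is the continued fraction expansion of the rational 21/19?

[1; 9, 2]

Run the Euclidean algorithm on 21 and 19; the successive quotients are the partial quotients a_0, a_1, ... (each step inverts the fractional part left over by the previous one):
  21 = 1*19 + 2, so a_0 = 1.
  19 = 9*2 + 1, so a_1 = 9.
  2 = 2*1 + 0, so a_2 = 2.
The remainder reaches 0 after 3 divisions, so the expansion has 3 partial quotients, read off in order.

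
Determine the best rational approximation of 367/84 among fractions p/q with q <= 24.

Expand x = 367/84 as a continued fraction with the Euclidean algorithm:
  367 = 4*84 + 31, so a_0 = 4.
  84 = 2*31 + 22, so a_1 = 2.
  31 = 1*22 + 9, so a_2 = 1.
  22 = 2*9 + 4, so a_3 = 2.
  9 = 2*4 + 1, so a_4 = 2.
  4 = 4*1 + 0, so a_5 = 4.
so x = [4; 2, 1, 2, 2, 4].
Convergents (p_i = a_i*p_{i-1} + p_{i-2}, q_i = a_i*q_{i-1} + q_{i-2} with p_{-2}=0, p_{-1}=1, q_{-2}=1, q_{-1}=0), until the denominator exceeds 24:
  i=0: a_0=4, p_0 = 4*1 + 0 = 4, q_0 = 4*0 + 1 = 1.
  i=1: a_1=2, p_1 = 2*4 + 1 = 9, q_1 = 2*1 + 0 = 2.
  i=2: a_2=1, p_2 = 1*9 + 4 = 13, q_2 = 1*2 + 1 = 3.
  i=3: a_3=2, p_3 = 2*13 + 9 = 35, q_3 = 2*3 + 2 = 8.
  i=4: a_4=2, p_4 = 2*35 + 13 = 83, q_4 = 2*8 + 3 = 19.
  i=5: a_5=4, p_5 = 4*83 + 35 = 367, q_5 = 4*19 + 8 = 84.
q_5 = 84 > 24, so the last convergent with denominator <= 24 is p_4/q_4 = 83/19.
The closest fraction with denominator <= 24 is either p_4/q_4 or the intermediate fraction (k*p_4 + p_3)/(k*q_4 + q_3) with the largest k >= 1 whose denominator stays <= 24; these approach x as k grows, and every other convergent or intermediate fraction in range is farther away.
Largest k: floor((24 - q_3)/q_4) = floor((24 - 8)/19) = 0.
Since k = 0, no intermediate fraction beyond p_4/q_4 has denominator <= 24, so the convergent 83/19 is the closest (its error is |367*19 - 83*84|/(84*19) = 1/1596).

83/19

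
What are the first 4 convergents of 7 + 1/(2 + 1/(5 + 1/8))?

7/1, 15/2, 82/11, 671/90

Using the convergent recurrence p_i = a_i*p_{i-1} + p_{i-2}, q_i = a_i*q_{i-1} + q_{i-2} with p_{-2}=0, p_{-1}=1, q_{-2}=1, q_{-1}=0:
  i=0: a_0=7, p_0 = 7*1 + 0 = 7, q_0 = 7*0 + 1 = 1.
  i=1: a_1=2, p_1 = 2*7 + 1 = 15, q_1 = 2*1 + 0 = 2.
  i=2: a_2=5, p_2 = 5*15 + 7 = 82, q_2 = 5*2 + 1 = 11.
  i=3: a_3=8, p_3 = 8*82 + 15 = 671, q_3 = 8*11 + 2 = 90.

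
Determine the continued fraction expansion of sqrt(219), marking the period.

[14; (1, 3, 1, 28)]

Write x_i = (sqrt(219) + m_i)/d_i with (m_0, d_0) = (0, 1). a_0 = floor(sqrt(219)) = 14, since 14^2 = 196 <= 219 < 225 = 15^2.
Iterate m_{i+1} = d_i*a_i - m_i, d_{i+1} = (219 - m_{i+1}^2)/d_i, a_{i+1} = floor((a_0 + m_{i+1})/d_{i+1}):
  m_1 = 1*14 - 0 = 14, d_1 = (219 - 14^2)/1 = 23/1 = 23, a_1 = floor((14 + 14)/23) = 1.
  m_2 = 23*1 - 14 = 9, d_2 = (219 - 9^2)/23 = 138/23 = 6, a_2 = floor((14 + 9)/6) = 3.
  m_3 = 6*3 - 9 = 9, d_3 = (219 - 9^2)/6 = 138/6 = 23, a_3 = floor((14 + 9)/23) = 1.
  m_4 = 23*1 - 9 = 14, d_4 = (219 - 14^2)/23 = 23/23 = 1, a_4 = floor((14 + 14)/1) = 28.
  m_5 = 1*28 - 14 = 14, d_5 = (219 - 14^2)/1 = 23/1 = 23: (m_5, d_5) = (m_1, d_1) = (14, 23), so from here the quotients repeat a_1, ..., a_4; the period length is 4.
Hence the expansion of sqrt(219) is a_0 = 14 followed by the repeating block 1, 3, 1, 28 (period 4).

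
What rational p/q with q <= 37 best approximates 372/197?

Expand x = 372/197 as a continued fraction with the Euclidean algorithm:
  372 = 1*197 + 175, so a_0 = 1.
  197 = 1*175 + 22, so a_1 = 1.
  175 = 7*22 + 21, so a_2 = 7.
  22 = 1*21 + 1, so a_3 = 1.
  21 = 21*1 + 0, so a_4 = 21.
so x = [1; 1, 7, 1, 21].
Convergents (p_i = a_i*p_{i-1} + p_{i-2}, q_i = a_i*q_{i-1} + q_{i-2} with p_{-2}=0, p_{-1}=1, q_{-2}=1, q_{-1}=0), until the denominator exceeds 37:
  i=0: a_0=1, p_0 = 1*1 + 0 = 1, q_0 = 1*0 + 1 = 1.
  i=1: a_1=1, p_1 = 1*1 + 1 = 2, q_1 = 1*1 + 0 = 1.
  i=2: a_2=7, p_2 = 7*2 + 1 = 15, q_2 = 7*1 + 1 = 8.
  i=3: a_3=1, p_3 = 1*15 + 2 = 17, q_3 = 1*8 + 1 = 9.
  i=4: a_4=21, p_4 = 21*17 + 15 = 372, q_4 = 21*9 + 8 = 197.
q_4 = 197 > 37, so the last convergent with denominator <= 37 is p_3/q_3 = 17/9.
The closest fraction with denominator <= 37 is either p_3/q_3 or the intermediate fraction (k*p_3 + p_2)/(k*q_3 + q_2) with the largest k >= 1 whose denominator stays <= 37; these approach x as k grows, and every other convergent or intermediate fraction in range is farther away.
Largest k: floor((37 - q_2)/q_3) = floor((37 - 8)/9) = 3.
That gives (3*17 + 15)/(3*9 + 8) = 66/35.
Compare the errors: |x - 17/9| = |372*9 - 17*197|/(197*9) = 1/1773, and |x - 66/35| = |372*35 - 66*197|/(197*35) = 18/6895.
Cross-multiplying, 1*6895 = 6895 < 31914 = 18*1773, so 1/1773 is smaller: the convergent 17/9 is closer to x than 66/35.

17/9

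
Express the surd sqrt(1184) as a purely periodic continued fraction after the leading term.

[34; (2, 2, 3, 1, 9, 17, 9, 1, 3, 2, 2, 68)]

Write x_i = (sqrt(1184) + m_i)/d_i with (m_0, d_0) = (0, 1). a_0 = floor(sqrt(1184)) = 34, since 34^2 = 1156 <= 1184 < 1225 = 35^2.
Iterate m_{i+1} = d_i*a_i - m_i, d_{i+1} = (1184 - m_{i+1}^2)/d_i, a_{i+1} = floor((a_0 + m_{i+1})/d_{i+1}):
  m_1 = 1*34 - 0 = 34, d_1 = (1184 - 34^2)/1 = 28/1 = 28, a_1 = floor((34 + 34)/28) = 2.
  m_2 = 28*2 - 34 = 22, d_2 = (1184 - 22^2)/28 = 700/28 = 25, a_2 = floor((34 + 22)/25) = 2.
  m_3 = 25*2 - 22 = 28, d_3 = (1184 - 28^2)/25 = 400/25 = 16, a_3 = floor((34 + 28)/16) = 3.
  m_4 = 16*3 - 28 = 20, d_4 = (1184 - 20^2)/16 = 784/16 = 49, a_4 = floor((34 + 20)/49) = 1.
  m_5 = 49*1 - 20 = 29, d_5 = (1184 - 29^2)/49 = 343/49 = 7, a_5 = floor((34 + 29)/7) = 9.
  m_6 = 7*9 - 29 = 34, d_6 = (1184 - 34^2)/7 = 28/7 = 4, a_6 = floor((34 + 34)/4) = 17.
  m_7 = 4*17 - 34 = 34, d_7 = (1184 - 34^2)/4 = 28/4 = 7, a_7 = floor((34 + 34)/7) = 9.
  m_8 = 7*9 - 34 = 29, d_8 = (1184 - 29^2)/7 = 343/7 = 49, a_8 = floor((34 + 29)/49) = 1.
  m_9 = 49*1 - 29 = 20, d_9 = (1184 - 20^2)/49 = 784/49 = 16, a_9 = floor((34 + 20)/16) = 3.
  m_10 = 16*3 - 20 = 28, d_10 = (1184 - 28^2)/16 = 400/16 = 25, a_10 = floor((34 + 28)/25) = 2.
  m_11 = 25*2 - 28 = 22, d_11 = (1184 - 22^2)/25 = 700/25 = 28, a_11 = floor((34 + 22)/28) = 2.
  m_12 = 28*2 - 22 = 34, d_12 = (1184 - 34^2)/28 = 28/28 = 1, a_12 = floor((34 + 34)/1) = 68.
  m_13 = 1*68 - 34 = 34, d_13 = (1184 - 34^2)/1 = 28/1 = 28: (m_13, d_13) = (m_1, d_1) = (34, 28), so from here the quotients repeat a_1, ..., a_12; the period length is 12.
Hence the expansion of sqrt(1184) is a_0 = 34 followed by the repeating block 2, 2, 3, 1, 9, 17, 9, 1, 3, 2, 2, 68 (period 12).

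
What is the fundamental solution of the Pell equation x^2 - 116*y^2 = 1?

(x, y) = (9801, 910)

First expand sqrt(116) as a continued fraction. With x_i = (sqrt(116) + m_i)/d_i and (m_0, d_0) = (0, 1): a_0 = floor(sqrt(116)) = 10, since 10^2 = 100 <= 116 < 121 = 11^2.
Iterate m_{i+1} = d_i*a_i - m_i, d_{i+1} = (116 - m_{i+1}^2)/d_i, a_{i+1} = floor((a_0 + m_{i+1})/d_{i+1}):
  m_1 = 1*10 - 0 = 10, d_1 = (116 - 10^2)/1 = 16/1 = 16, a_1 = floor((10 + 10)/16) = 1.
  m_2 = 16*1 - 10 = 6, d_2 = (116 - 6^2)/16 = 80/16 = 5, a_2 = floor((10 + 6)/5) = 3.
  m_3 = 5*3 - 6 = 9, d_3 = (116 - 9^2)/5 = 35/5 = 7, a_3 = floor((10 + 9)/7) = 2.
  m_4 = 7*2 - 9 = 5, d_4 = (116 - 5^2)/7 = 91/7 = 13, a_4 = floor((10 + 5)/13) = 1.
  m_5 = 13*1 - 5 = 8, d_5 = (116 - 8^2)/13 = 52/13 = 4, a_5 = floor((10 + 8)/4) = 4.
  m_6 = 4*4 - 8 = 8, d_6 = (116 - 8^2)/4 = 52/4 = 13, a_6 = floor((10 + 8)/13) = 1.
  m_7 = 13*1 - 8 = 5, d_7 = (116 - 5^2)/13 = 91/13 = 7, a_7 = floor((10 + 5)/7) = 2.
  m_8 = 7*2 - 5 = 9, d_8 = (116 - 9^2)/7 = 35/7 = 5, a_8 = floor((10 + 9)/5) = 3.
  m_9 = 5*3 - 9 = 6, d_9 = (116 - 6^2)/5 = 80/5 = 16, a_9 = floor((10 + 6)/16) = 1.
  m_10 = 16*1 - 6 = 10, d_10 = (116 - 10^2)/16 = 16/16 = 1, a_10 = floor((10 + 10)/1) = 20.
  m_11 = 1*20 - 10 = 10, d_11 = (116 - 10^2)/1 = 16/1 = 16: (m_11, d_11) = (m_1, d_1) = (10, 16), so from here the quotients repeat a_1, ..., a_10; the period length is 10.
So sqrt(116) = [10; (1, 3, 2, 1, 4, 1, 2, 3, 1, 20)] with period length k = 10.
k is even, so the fundamental solution of x^2 - 116y^2 = 1 is (p_{k-1}, q_{k-1}) = (p_9, q_9); compute convergents through index 9.
Convergents (p_i = a_i*p_{i-1} + p_{i-2}, q_i = a_i*q_{i-1} + q_{i-2} with p_{-2}=0, p_{-1}=1, q_{-2}=1, q_{-1}=0):
  i=0: a_0=10, p_0 = 10*1 + 0 = 10, q_0 = 10*0 + 1 = 1.
  i=1: a_1=1, p_1 = 1*10 + 1 = 11, q_1 = 1*1 + 0 = 1.
  i=2: a_2=3, p_2 = 3*11 + 10 = 43, q_2 = 3*1 + 1 = 4.
  i=3: a_3=2, p_3 = 2*43 + 11 = 97, q_3 = 2*4 + 1 = 9.
  i=4: a_4=1, p_4 = 1*97 + 43 = 140, q_4 = 1*9 + 4 = 13.
  i=5: a_5=4, p_5 = 4*140 + 97 = 657, q_5 = 4*13 + 9 = 61.
  i=6: a_6=1, p_6 = 1*657 + 140 = 797, q_6 = 1*61 + 13 = 74.
  i=7: a_7=2, p_7 = 2*797 + 657 = 2251, q_7 = 2*74 + 61 = 209.
  i=8: a_8=3, p_8 = 3*2251 + 797 = 7550, q_8 = 3*209 + 74 = 701.
  i=9: a_9=1, p_9 = 1*7550 + 2251 = 9801, q_9 = 1*701 + 209 = 910.
Check: 9801^2 - 116*910^2 = 96059601 - 96059600 = 1, so (x, y) = (9801, 910) solves the equation, and by the theorem it is the least positive solution.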